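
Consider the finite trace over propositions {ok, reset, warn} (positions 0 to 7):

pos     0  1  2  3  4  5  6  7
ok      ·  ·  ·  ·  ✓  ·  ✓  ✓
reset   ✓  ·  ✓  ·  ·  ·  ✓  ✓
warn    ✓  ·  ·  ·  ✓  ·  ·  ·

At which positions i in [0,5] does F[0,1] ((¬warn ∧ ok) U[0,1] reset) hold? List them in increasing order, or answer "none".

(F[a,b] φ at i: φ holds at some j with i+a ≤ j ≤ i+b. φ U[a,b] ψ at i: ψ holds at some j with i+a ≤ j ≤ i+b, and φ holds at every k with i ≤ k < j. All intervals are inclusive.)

0, 1, 2, 5

Evaluate at each i in [0,5]:
  i=0: ✓ (witness j=0)
  i=1: ✓ (witness j=2)
  i=2: ✓ (witness j=2)
  i=3: ✗ (none in [3,4])
  i=4: ✗ (none in [4,5])
  i=5: ✓ (witness j=6)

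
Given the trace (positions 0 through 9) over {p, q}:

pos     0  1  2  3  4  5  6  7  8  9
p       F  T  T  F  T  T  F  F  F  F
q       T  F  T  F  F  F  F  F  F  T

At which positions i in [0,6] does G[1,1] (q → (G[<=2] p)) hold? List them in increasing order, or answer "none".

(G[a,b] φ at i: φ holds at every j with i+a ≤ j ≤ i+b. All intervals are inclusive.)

Evaluate at each i in [0,6]:
  i=0: ✓ (all of [1,1])
  i=1: ✗ (fails at j=2)
  i=2: ✓ (all of [3,3])
  i=3: ✓ (all of [4,4])
  i=4: ✓ (all of [5,5])
  i=5: ✓ (all of [6,6])
  i=6: ✓ (all of [7,7])

0, 2, 3, 4, 5, 6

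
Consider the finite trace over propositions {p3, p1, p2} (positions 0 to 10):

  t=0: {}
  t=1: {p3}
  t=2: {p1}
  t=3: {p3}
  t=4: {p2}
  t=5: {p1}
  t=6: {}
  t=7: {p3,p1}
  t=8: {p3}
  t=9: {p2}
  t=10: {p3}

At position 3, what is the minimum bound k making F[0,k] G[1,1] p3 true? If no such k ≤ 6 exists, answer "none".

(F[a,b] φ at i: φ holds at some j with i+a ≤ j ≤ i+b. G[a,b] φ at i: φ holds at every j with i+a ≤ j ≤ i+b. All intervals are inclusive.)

Scan j = 3,4,… for G[1,1] p3:
  j=3: fails
  j=4: fails
  j=5: fails
  j=6: holds
First hit at j=6, so smallest k = 6-3 = 3.

3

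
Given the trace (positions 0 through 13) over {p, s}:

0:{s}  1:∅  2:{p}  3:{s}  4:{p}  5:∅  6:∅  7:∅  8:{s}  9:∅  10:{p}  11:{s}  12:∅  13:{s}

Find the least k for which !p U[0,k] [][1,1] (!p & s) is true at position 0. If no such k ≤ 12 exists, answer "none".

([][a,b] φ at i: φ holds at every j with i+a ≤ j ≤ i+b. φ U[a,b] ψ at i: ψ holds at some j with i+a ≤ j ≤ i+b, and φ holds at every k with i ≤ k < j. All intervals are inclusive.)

Need earliest j ≥ 0 with [][1,1] (!p & s), and !p at every k in [0,j-1].
  j=0: rhs fails.
  j=1: rhs fails.
  j=2: rhs holds; lhs holds on [0,1]. k = 2.

2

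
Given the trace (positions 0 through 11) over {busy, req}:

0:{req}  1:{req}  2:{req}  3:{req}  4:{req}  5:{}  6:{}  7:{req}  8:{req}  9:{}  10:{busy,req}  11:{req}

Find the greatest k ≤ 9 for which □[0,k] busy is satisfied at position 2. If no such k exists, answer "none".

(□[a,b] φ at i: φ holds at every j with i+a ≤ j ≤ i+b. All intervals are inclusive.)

busy must hold from j=2 onward; find where it first fails.
  j=2: fails → no k works.

none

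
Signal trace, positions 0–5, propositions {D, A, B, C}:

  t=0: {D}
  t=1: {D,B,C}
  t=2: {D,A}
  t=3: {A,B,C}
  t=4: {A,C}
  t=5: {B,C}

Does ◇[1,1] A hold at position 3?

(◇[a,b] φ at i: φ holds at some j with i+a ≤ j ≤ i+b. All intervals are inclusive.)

True

Check A at each j in [4,4]:
  j=4: true
Found at j=4 → formula holds.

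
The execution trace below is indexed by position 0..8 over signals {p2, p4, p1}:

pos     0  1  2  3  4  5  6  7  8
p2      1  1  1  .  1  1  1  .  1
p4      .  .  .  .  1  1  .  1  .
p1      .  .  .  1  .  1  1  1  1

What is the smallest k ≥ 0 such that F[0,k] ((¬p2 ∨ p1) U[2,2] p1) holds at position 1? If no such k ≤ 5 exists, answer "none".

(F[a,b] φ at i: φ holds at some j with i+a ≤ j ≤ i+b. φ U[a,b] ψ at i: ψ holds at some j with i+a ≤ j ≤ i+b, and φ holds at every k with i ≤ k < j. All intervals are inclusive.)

4

Scan j = 1,2,… for ((¬p2 ∨ p1) U[2,2] p1):
  j=1: fails
  j=2: fails
  j=3: fails
  j=4: fails
  j=5: holds
First hit at j=5, so smallest k = 5-1 = 4.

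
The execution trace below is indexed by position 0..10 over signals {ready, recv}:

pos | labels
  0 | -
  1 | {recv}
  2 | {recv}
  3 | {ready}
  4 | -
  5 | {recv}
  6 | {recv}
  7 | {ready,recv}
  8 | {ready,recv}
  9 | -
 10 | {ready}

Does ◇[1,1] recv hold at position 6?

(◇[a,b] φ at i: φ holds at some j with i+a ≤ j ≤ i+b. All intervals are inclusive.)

Yes

Check recv at each j in [7,7]:
  j=7: true
Found at j=7 → formula holds.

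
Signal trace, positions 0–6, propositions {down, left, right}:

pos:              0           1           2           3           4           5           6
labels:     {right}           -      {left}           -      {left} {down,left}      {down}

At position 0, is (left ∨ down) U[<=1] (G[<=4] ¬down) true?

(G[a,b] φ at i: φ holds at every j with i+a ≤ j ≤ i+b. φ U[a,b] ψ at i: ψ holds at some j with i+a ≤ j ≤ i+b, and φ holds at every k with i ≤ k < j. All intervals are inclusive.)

Need some j in [0,1] with G[<=4] ¬down, and (left ∨ down) at every k in [0,j-1].
  j=0: G[<=4] ¬down holds; no prefix to check → satisfied.

True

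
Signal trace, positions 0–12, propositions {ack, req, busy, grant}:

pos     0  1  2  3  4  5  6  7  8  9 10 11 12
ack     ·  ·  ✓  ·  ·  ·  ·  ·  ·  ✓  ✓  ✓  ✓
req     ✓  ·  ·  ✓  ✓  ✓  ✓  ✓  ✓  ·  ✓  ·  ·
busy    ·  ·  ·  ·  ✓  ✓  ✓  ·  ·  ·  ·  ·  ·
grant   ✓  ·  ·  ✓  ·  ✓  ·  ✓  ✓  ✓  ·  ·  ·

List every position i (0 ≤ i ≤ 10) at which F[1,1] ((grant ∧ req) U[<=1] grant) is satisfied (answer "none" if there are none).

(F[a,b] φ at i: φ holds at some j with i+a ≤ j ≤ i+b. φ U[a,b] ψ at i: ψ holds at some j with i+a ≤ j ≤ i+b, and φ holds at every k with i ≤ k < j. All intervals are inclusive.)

2, 4, 6, 7, 8

Evaluate at each i in [0,10]:
  i=0: ✗ (none in [1,1])
  i=1: ✗ (none in [2,2])
  i=2: ✓ (witness j=3)
  i=3: ✗ (none in [4,4])
  i=4: ✓ (witness j=5)
  i=5: ✗ (none in [6,6])
  i=6: ✓ (witness j=7)
  i=7: ✓ (witness j=8)
  i=8: ✓ (witness j=9)
  i=9: ✗ (none in [10,10])
  i=10: ✗ (none in [11,11])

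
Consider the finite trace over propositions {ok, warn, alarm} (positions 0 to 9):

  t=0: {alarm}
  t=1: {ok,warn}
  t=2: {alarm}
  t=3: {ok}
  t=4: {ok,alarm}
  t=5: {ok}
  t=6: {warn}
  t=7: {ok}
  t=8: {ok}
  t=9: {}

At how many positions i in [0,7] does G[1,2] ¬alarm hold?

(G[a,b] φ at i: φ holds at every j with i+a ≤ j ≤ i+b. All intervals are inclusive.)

Evaluate at each i in [0,7]:
  i=0: ✗ (fails at j=2)
  i=1: ✗ (fails at j=2)
  i=2: ✗ (fails at j=4)
  i=3: ✗ (fails at j=4)
  i=4: ✓ (all of [5,6])
  i=5: ✓ (all of [6,7])
  i=6: ✓ (all of [7,8])
  i=7: ✓ (all of [8,9])
Positions where it holds: {4, 5, 6, 7} → 4.

4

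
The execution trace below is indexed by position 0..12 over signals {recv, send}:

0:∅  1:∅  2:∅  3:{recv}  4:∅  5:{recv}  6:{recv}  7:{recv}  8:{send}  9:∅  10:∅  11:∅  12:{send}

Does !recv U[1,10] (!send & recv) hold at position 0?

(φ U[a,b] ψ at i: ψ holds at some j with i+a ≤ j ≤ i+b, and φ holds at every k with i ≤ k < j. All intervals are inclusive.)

Need some j in [1,10] with (!send & recv), and !recv at every k in [0,j-1].
  j=1: (!send & recv) false.
  j=2: (!send & recv) false.
  j=3: (!send & recv) holds; !recv holds at every k in [0,2] → satisfied.

True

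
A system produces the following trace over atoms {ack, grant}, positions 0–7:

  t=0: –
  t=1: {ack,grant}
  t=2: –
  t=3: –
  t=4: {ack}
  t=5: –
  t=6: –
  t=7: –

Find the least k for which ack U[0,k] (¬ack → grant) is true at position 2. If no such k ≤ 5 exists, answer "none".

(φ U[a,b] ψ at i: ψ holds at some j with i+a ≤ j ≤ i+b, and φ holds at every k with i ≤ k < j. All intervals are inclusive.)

none

Need earliest j ≥ 2 with (¬ack → grant), and ack at every k in [2,j-1].
  j=2: rhs fails.
  j=3: rhs fails.
  j=4: rhs holds but lhs fails at k=2.
  j=5: rhs fails.
  j=6: rhs fails.
  j=7: rhs fails.
No witness within the range → none.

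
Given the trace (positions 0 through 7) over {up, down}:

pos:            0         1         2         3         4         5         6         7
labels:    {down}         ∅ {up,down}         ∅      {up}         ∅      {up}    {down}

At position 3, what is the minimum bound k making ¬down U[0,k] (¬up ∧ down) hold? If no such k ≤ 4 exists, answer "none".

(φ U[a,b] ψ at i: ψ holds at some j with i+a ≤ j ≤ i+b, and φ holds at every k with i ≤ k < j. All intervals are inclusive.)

Need earliest j ≥ 3 with (¬up ∧ down), and ¬down at every k in [3,j-1].
  j=3: rhs fails.
  j=4: rhs fails.
  j=5: rhs fails.
  j=6: rhs fails.
  j=7: rhs holds; lhs holds on [3,6]. k = 4.

4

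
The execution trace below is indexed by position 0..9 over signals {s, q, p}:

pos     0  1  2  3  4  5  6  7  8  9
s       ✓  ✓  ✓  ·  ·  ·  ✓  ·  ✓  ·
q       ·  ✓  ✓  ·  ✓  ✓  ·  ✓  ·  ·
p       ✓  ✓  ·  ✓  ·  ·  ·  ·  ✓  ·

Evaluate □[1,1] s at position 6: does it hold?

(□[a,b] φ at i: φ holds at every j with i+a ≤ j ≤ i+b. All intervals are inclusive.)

False

Check s at every j in [7,7]:
  j=7: false
Fails at j=7 → formula fails.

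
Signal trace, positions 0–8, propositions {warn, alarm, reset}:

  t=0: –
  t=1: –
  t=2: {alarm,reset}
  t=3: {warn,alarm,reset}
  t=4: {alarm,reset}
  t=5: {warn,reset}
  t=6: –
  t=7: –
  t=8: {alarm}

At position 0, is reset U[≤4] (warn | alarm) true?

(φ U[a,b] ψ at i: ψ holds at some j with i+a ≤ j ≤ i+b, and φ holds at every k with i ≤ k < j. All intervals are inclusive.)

No

Need some j in [0,4] with (warn | alarm), and reset at every k in [0,j-1].
  j=0: (warn | alarm) false.
  j=1: (warn | alarm) false.
  j=2: (warn | alarm) holds, but reset fails at k=0 → not this j.
  j=3: (warn | alarm) holds, but reset fails at k=0 → not this j.
  j=4: (warn | alarm) holds, but reset fails at k=0 → not this j.
No j in the window works → until fails.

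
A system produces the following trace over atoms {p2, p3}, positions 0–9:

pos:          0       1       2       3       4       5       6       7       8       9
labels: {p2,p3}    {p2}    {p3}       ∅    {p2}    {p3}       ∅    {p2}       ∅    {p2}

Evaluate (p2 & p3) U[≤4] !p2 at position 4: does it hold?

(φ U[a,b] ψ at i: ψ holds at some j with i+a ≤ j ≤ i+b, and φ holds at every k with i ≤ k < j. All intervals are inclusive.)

False

Need some j in [4,8] with !p2, and (p2 & p3) at every k in [4,j-1].
  j=4: !p2 false.
  j=5: !p2 holds, but (p2 & p3) fails at k=4 → not this j.
  j=6: !p2 holds, but (p2 & p3) fails at k=4 → not this j.
  j=7: !p2 false.
  j=8: !p2 holds, but (p2 & p3) fails at k=4 → not this j.
No j in the window works → until fails.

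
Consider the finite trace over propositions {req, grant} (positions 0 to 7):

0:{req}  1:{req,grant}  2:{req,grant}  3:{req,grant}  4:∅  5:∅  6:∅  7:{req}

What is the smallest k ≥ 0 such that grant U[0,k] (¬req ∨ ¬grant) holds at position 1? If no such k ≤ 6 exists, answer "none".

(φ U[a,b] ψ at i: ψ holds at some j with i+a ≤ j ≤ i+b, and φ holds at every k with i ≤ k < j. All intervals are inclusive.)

3

Need earliest j ≥ 1 with (¬req ∨ ¬grant), and grant at every k in [1,j-1].
  j=1: rhs fails.
  j=2: rhs fails.
  j=3: rhs fails.
  j=4: rhs holds; lhs holds on [1,3]. k = 3.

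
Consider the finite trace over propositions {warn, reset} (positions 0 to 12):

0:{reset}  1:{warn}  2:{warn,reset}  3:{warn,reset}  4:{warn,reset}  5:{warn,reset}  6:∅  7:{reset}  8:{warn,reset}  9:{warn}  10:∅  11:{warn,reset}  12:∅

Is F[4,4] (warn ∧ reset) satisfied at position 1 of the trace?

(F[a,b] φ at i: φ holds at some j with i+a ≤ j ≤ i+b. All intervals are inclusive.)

True

Check (warn ∧ reset) at each j in [5,5]:
  j=5: true
Found at j=5 → formula holds.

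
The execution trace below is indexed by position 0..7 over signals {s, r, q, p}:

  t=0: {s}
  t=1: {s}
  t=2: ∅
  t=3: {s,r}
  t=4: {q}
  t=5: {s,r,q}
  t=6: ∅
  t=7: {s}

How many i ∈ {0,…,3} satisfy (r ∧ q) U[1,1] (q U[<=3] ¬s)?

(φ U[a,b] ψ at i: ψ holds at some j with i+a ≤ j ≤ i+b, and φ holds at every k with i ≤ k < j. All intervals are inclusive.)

0

Evaluate at each i in [0,3]:
  i=0: ✗ (no rhs in [1,1])
  i=1: ✗ (lhs fails at k=1 before rhs at j=2)
  i=2: ✗ (no rhs in [3,3])
  i=3: ✗ (lhs fails at k=3 before rhs at j=4)
Positions where it holds: {} → 0.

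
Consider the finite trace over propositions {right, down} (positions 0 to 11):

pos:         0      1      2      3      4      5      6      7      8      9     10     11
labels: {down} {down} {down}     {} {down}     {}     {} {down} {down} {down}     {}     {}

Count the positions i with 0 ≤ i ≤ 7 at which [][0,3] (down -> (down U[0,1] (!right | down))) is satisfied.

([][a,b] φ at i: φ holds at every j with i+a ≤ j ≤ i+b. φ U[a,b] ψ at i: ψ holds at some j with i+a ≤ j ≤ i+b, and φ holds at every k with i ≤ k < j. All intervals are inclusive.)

Evaluate at each i in [0,7]:
  i=0: ✓ (all of [0,3])
  i=1: ✓ (all of [1,4])
  i=2: ✓ (all of [2,5])
  i=3: ✓ (all of [3,6])
  i=4: ✓ (all of [4,7])
  i=5: ✓ (all of [5,8])
  i=6: ✓ (all of [6,9])
  i=7: ✓ (all of [7,10])
Positions where it holds: {0, 1, 2, 3, 4, 5, 6, 7} → 8.

8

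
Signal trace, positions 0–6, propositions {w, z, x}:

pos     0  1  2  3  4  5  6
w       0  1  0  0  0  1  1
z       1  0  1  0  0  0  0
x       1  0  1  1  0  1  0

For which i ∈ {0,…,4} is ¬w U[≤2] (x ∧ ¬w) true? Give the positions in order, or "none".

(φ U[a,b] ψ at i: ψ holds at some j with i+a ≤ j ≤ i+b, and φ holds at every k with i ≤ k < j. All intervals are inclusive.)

0, 2, 3

Evaluate at each i in [0,4]:
  i=0: ✓ (rhs at j=0)
  i=1: ✗ (lhs fails at k=1 before rhs at j=2)
  i=2: ✓ (rhs at j=2)
  i=3: ✓ (rhs at j=3)
  i=4: ✗ (no rhs in [4,6])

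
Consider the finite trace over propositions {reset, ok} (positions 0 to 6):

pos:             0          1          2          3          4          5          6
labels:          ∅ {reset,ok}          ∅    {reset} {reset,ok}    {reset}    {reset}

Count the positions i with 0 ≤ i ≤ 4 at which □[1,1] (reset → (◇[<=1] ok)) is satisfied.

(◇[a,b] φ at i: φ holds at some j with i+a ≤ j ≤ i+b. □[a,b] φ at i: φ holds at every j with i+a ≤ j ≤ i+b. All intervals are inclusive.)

4

Evaluate at each i in [0,4]:
  i=0: ✓ (all of [1,1])
  i=1: ✓ (all of [2,2])
  i=2: ✓ (all of [3,3])
  i=3: ✓ (all of [4,4])
  i=4: ✗ (fails at j=5)
Positions where it holds: {0, 1, 2, 3} → 4.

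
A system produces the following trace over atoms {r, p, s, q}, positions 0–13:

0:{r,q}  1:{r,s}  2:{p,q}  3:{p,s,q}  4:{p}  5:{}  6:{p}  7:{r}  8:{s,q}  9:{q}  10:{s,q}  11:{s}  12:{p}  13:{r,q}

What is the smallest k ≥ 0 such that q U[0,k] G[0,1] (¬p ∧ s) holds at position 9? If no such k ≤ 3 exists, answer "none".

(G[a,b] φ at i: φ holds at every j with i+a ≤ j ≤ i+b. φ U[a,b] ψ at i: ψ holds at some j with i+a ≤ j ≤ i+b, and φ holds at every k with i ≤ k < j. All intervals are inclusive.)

Need earliest j ≥ 9 with G[0,1] (¬p ∧ s), and q at every k in [9,j-1].
  j=9: rhs fails.
  j=10: rhs holds; lhs holds on [9,9]. k = 1.

1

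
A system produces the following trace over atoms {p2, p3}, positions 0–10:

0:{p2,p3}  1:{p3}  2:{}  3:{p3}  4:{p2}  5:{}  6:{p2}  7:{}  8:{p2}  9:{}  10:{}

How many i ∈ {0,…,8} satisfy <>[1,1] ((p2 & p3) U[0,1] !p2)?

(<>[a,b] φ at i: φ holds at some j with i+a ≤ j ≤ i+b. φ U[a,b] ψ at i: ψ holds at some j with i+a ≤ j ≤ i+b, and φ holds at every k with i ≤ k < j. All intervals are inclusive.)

6

Evaluate at each i in [0,8]:
  i=0: ✓ (witness j=1)
  i=1: ✓ (witness j=2)
  i=2: ✓ (witness j=3)
  i=3: ✗ (none in [4,4])
  i=4: ✓ (witness j=5)
  i=5: ✗ (none in [6,6])
  i=6: ✓ (witness j=7)
  i=7: ✗ (none in [8,8])
  i=8: ✓ (witness j=9)
Positions where it holds: {0, 1, 2, 4, 6, 8} → 6.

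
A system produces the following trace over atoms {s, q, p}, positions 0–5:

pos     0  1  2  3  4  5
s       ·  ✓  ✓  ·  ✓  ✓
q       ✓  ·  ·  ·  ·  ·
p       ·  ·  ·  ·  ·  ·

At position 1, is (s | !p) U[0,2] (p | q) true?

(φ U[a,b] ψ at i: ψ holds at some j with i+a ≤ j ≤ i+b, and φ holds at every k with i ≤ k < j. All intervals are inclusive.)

Does not hold

Need some j in [1,3] with (p | q), and (s | !p) at every k in [1,j-1].
  j=1: (p | q) false.
  j=2: (p | q) false.
  j=3: (p | q) false.
No j in the window works → until fails.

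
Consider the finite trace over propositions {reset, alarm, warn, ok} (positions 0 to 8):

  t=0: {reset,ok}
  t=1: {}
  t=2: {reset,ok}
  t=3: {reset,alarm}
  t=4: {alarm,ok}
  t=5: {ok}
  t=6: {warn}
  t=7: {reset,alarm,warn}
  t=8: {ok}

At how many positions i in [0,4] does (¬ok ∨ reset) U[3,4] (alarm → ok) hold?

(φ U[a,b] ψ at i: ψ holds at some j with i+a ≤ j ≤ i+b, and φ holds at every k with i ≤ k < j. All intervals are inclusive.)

2

Evaluate at each i in [0,4]:
  i=0: ✓ (rhs at j=4; lhs holds on [0,3])
  i=1: ✓ (rhs at j=4; lhs holds on [1,3])
  i=2: ✗ (lhs fails at k=4 before rhs at j=5)
  i=3: ✗ (lhs fails at k=4 before rhs at j=6)
  i=4: ✗ (lhs fails at k=4 before rhs at j=8)
Positions where it holds: {0, 1} → 2.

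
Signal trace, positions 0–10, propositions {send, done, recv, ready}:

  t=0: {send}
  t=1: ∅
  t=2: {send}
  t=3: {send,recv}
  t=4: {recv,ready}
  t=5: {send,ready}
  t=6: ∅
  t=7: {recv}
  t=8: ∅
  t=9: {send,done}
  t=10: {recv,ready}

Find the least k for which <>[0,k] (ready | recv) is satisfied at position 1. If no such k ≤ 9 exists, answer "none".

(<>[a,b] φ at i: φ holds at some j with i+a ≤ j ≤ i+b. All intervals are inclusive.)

Scan j = 1,2,… for (ready | recv):
  j=1: fails
  j=2: fails
  j=3: holds
First hit at j=3, so smallest k = 3-1 = 2.

2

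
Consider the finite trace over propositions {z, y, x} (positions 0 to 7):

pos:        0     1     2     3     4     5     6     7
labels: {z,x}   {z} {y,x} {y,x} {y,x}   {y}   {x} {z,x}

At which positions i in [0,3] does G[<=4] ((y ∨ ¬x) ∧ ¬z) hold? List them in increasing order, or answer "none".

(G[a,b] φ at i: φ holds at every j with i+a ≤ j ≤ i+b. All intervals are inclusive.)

Evaluate at each i in [0,3]:
  i=0: ✗ (fails at j=0)
  i=1: ✗ (fails at j=1)
  i=2: ✗ (fails at j=6)
  i=3: ✗ (fails at j=6)

none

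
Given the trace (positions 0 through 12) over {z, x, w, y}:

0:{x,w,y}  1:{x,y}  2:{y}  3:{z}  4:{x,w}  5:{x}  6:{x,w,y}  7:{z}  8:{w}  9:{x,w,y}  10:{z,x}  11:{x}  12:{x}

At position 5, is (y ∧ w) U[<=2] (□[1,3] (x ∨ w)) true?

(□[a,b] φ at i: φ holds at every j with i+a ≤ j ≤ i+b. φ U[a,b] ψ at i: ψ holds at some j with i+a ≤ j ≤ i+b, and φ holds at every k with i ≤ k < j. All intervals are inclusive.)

Does not hold

Need some j in [5,7] with □[1,3] (x ∨ w), and (y ∧ w) at every k in [5,j-1].
  j=5: □[1,3] (x ∨ w) — fails at 7.
  j=6: □[1,3] (x ∨ w) — fails at 7.
  j=7: □[1,3] (x ∨ w) holds, but (y ∧ w) fails at k=5 → not this j.
No j in the window works → until fails.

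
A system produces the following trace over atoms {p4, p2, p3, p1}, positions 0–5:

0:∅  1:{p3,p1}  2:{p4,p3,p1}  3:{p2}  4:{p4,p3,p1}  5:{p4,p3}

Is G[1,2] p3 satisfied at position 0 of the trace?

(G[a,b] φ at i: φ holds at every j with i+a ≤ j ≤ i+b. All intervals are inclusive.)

Check p3 at every j in [1,2]:
  j=1: true
  j=2: true
All positions satisfy it → formula holds.

True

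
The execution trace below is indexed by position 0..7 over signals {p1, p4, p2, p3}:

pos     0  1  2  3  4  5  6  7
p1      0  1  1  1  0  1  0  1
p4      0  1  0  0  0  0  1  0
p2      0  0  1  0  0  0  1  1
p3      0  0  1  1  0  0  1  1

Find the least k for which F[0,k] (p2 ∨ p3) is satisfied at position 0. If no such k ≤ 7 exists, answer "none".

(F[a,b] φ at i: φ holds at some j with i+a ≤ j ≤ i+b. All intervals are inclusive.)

2

Scan j = 0,1,… for (p2 ∨ p3):
  j=0: fails
  j=1: fails
  j=2: holds
First hit at j=2, so smallest k = 2-0 = 2.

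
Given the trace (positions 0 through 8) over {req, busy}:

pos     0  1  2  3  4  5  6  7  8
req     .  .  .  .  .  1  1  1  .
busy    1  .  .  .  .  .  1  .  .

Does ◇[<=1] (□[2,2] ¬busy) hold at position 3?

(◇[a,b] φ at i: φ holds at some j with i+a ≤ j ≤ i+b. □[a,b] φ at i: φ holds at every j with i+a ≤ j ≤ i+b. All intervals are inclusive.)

Check □[2,2] ¬busy at each j in [3,4]:
  j=3: holds on [5,5]
  j=4: fails at 6
Found at j=3 → formula holds.

Yes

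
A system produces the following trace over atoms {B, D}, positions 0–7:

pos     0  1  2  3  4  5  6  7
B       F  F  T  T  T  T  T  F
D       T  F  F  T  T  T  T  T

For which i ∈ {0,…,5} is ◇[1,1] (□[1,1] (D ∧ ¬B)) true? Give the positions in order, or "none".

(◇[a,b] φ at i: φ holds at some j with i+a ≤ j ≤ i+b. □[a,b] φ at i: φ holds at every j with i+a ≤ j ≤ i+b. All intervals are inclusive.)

Evaluate at each i in [0,5]:
  i=0: ✗ (none in [1,1])
  i=1: ✗ (none in [2,2])
  i=2: ✗ (none in [3,3])
  i=3: ✗ (none in [4,4])
  i=4: ✗ (none in [5,5])
  i=5: ✓ (witness j=6)

5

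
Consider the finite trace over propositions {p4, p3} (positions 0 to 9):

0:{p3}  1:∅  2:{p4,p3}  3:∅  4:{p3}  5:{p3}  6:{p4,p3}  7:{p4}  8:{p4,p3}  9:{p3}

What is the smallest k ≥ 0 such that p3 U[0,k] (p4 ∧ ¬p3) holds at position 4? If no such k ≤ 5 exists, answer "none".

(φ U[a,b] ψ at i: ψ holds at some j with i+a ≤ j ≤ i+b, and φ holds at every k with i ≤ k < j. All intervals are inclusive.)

Need earliest j ≥ 4 with (p4 ∧ ¬p3), and p3 at every k in [4,j-1].
  j=4: rhs fails.
  j=5: rhs fails.
  j=6: rhs fails.
  j=7: rhs holds; lhs holds on [4,6]. k = 3.

3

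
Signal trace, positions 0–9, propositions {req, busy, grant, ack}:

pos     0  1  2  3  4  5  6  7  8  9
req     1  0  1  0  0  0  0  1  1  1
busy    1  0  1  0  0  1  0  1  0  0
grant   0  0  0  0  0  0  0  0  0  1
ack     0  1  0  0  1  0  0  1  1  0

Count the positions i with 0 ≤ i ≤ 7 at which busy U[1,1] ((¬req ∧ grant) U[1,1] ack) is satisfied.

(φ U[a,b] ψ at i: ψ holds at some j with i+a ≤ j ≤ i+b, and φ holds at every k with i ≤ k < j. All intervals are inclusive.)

0

Evaluate at each i in [0,7]:
  i=0: ✗ (no rhs in [1,1])
  i=1: ✗ (no rhs in [2,2])
  i=2: ✗ (no rhs in [3,3])
  i=3: ✗ (no rhs in [4,4])
  i=4: ✗ (no rhs in [5,5])
  i=5: ✗ (no rhs in [6,6])
  i=6: ✗ (no rhs in [7,7])
  i=7: ✗ (no rhs in [8,8])
Positions where it holds: {} → 0.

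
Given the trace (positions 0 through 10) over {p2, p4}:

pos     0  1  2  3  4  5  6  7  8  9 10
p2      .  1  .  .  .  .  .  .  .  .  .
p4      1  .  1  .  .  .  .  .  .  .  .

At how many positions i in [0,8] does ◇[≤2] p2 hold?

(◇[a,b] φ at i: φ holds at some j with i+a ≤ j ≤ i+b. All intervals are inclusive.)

2

Evaluate at each i in [0,8]:
  i=0: ✓ (witness j=1)
  i=1: ✓ (witness j=1)
  i=2: ✗ (none in [2,4])
  i=3: ✗ (none in [3,5])
  i=4: ✗ (none in [4,6])
  i=5: ✗ (none in [5,7])
  i=6: ✗ (none in [6,8])
  i=7: ✗ (none in [7,9])
  i=8: ✗ (none in [8,10])
Positions where it holds: {0, 1} → 2.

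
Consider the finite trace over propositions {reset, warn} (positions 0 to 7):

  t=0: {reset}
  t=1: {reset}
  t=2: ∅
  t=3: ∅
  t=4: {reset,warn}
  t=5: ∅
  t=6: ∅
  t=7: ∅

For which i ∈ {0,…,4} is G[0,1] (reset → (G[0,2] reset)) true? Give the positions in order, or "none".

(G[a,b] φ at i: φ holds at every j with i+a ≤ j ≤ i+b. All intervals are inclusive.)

Evaluate at each i in [0,4]:
  i=0: ✗ (fails at j=0)
  i=1: ✗ (fails at j=1)
  i=2: ✓ (all of [2,3])
  i=3: ✗ (fails at j=4)
  i=4: ✗ (fails at j=4)

2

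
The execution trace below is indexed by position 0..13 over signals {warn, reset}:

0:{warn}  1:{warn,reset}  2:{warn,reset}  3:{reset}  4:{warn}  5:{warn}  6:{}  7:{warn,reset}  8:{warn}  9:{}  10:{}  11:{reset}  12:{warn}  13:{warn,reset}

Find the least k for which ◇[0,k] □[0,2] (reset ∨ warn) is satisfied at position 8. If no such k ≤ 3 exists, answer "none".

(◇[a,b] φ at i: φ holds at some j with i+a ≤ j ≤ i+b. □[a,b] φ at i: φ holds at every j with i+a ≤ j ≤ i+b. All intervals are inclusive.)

Scan j = 8,9,… for □[0,2] (reset ∨ warn):
  j=8: fails
  j=9: fails
  j=10: fails
  j=11: holds
First hit at j=11, so smallest k = 11-8 = 3.

3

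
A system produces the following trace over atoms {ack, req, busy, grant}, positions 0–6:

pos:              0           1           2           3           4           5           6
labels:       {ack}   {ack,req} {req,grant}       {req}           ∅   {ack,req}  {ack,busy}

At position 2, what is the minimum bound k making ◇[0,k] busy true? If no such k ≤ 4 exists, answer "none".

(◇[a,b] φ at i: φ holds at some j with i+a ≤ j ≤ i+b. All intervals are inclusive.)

4

Scan j = 2,3,… for busy:
  j=2: fails
  j=3: fails
  j=4: fails
  j=5: fails
  j=6: holds
First hit at j=6, so smallest k = 6-2 = 4.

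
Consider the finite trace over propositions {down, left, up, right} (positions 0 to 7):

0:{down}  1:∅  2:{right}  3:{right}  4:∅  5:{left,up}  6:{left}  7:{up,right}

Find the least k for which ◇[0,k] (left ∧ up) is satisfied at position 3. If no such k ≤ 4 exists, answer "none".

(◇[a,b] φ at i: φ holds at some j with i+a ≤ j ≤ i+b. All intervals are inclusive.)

2

Scan j = 3,4,… for (left ∧ up):
  j=3: fails
  j=4: fails
  j=5: holds
First hit at j=5, so smallest k = 5-3 = 2.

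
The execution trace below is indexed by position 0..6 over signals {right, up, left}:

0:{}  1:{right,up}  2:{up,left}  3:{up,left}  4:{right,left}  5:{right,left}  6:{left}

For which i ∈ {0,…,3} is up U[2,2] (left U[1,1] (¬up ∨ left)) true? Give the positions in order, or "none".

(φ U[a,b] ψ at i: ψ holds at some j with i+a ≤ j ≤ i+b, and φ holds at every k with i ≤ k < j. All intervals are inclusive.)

Evaluate at each i in [0,3]:
  i=0: ✗ (lhs fails at k=0 before rhs at j=2)
  i=1: ✓ (rhs at j=3; lhs holds on [1,2])
  i=2: ✓ (rhs at j=4; lhs holds on [2,3])
  i=3: ✗ (lhs fails at k=4 before rhs at j=5)

1, 2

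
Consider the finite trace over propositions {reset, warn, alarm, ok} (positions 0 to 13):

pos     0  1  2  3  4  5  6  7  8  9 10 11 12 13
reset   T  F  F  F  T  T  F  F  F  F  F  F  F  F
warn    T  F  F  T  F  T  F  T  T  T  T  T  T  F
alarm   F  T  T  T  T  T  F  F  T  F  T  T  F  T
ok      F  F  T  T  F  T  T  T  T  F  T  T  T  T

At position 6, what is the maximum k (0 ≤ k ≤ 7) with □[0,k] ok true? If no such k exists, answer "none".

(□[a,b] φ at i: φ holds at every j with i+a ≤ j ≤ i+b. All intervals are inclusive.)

ok must hold from j=6 onward; find where it first fails.
  j=6: holds
  j=7: holds
  j=8: holds
  j=9: fails
Holds on [6,8], so largest k = 2.

2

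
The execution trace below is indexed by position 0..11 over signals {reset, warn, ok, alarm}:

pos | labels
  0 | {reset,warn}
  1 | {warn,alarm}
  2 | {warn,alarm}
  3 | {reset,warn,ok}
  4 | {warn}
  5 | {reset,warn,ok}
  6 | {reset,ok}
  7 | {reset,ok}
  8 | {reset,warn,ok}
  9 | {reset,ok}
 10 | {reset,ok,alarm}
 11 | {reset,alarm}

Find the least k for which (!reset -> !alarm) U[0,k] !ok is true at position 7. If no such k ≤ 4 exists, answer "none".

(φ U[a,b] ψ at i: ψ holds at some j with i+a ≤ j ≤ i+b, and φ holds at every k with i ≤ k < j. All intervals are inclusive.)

4

Need earliest j ≥ 7 with !ok, and (!reset -> !alarm) at every k in [7,j-1].
  j=7: rhs fails.
  j=8: rhs fails.
  j=9: rhs fails.
  j=10: rhs fails.
  j=11: rhs holds; lhs holds on [7,10]. k = 4.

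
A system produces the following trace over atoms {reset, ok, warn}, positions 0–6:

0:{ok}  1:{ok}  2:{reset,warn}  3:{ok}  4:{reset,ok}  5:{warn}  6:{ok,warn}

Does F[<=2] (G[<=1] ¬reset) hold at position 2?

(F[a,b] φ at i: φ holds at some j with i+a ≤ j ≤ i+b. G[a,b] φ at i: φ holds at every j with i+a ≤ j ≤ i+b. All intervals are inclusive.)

Check G[<=1] ¬reset at each j in [2,4]:
  j=2: fails at 2
  j=3: fails at 4
  j=4: fails at 4
No position in the window satisfies it → formula fails.

Does not hold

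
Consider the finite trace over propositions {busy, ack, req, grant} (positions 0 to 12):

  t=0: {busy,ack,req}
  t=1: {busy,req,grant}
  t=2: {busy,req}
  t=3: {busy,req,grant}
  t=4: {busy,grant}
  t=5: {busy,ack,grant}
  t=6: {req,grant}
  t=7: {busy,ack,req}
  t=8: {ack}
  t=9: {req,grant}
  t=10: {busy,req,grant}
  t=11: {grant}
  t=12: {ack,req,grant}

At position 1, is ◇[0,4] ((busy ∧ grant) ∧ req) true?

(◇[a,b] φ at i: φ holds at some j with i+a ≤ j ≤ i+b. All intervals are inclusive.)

True

Check ((busy ∧ grant) ∧ req) at each j in [1,5]:
  j=1: true
  j=2: false
  j=3: true
  j=4: false
  j=5: false
Found at j=1 → formula holds.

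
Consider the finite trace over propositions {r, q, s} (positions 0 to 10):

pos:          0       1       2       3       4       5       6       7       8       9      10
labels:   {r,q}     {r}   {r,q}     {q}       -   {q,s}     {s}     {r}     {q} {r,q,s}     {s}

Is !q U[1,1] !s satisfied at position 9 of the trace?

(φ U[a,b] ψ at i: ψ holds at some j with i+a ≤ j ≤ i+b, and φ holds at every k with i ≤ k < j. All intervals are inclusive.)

False

Need some j in [10,10] with !s, and !q at every k in [9,j-1].
  j=10: !s false.
No j in the window works → until fails.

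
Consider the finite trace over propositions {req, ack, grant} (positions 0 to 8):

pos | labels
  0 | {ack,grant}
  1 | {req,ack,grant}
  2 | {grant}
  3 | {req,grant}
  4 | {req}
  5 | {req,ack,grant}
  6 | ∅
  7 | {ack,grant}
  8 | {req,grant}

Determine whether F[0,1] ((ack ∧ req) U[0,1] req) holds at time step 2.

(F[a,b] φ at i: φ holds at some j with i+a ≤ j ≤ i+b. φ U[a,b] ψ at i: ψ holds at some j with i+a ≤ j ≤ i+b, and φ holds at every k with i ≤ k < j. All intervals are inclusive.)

Yes

Check ((ack ∧ req) U[0,1] req) at each j in [2,3]:
  j=2: fails
  j=3: holds
Found at j=3 → formula holds.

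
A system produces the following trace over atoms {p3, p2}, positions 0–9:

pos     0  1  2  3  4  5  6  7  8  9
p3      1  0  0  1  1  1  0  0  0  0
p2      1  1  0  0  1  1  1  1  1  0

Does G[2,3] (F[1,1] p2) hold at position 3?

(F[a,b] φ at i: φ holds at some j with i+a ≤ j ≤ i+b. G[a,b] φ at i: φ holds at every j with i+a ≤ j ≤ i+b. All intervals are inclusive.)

Yes

Check F[1,1] p2 at every j in [5,6]:
  j=5: holds (witness at 6)
  j=6: holds (witness at 7)
All positions satisfy it → formula holds.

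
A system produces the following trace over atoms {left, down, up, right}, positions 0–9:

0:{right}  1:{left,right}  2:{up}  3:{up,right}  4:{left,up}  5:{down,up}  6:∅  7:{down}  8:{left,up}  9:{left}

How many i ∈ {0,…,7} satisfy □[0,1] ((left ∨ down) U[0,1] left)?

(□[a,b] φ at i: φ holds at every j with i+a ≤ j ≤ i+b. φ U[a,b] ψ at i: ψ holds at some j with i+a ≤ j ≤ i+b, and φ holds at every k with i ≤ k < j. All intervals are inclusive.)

Evaluate at each i in [0,7]:
  i=0: ✗ (fails at j=0)
  i=1: ✗ (fails at j=2)
  i=2: ✗ (fails at j=2)
  i=3: ✗ (fails at j=3)
  i=4: ✗ (fails at j=5)
  i=5: ✗ (fails at j=5)
  i=6: ✗ (fails at j=6)
  i=7: ✓ (all of [7,8])
Positions where it holds: {7} → 1.

1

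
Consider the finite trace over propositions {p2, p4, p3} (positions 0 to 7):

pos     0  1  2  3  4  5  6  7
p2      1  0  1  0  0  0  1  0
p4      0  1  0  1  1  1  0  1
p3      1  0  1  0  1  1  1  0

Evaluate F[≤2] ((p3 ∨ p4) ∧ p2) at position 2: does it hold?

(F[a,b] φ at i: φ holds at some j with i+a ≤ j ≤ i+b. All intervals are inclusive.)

Check ((p3 ∨ p4) ∧ p2) at each j in [2,4]:
  j=2: true
  j=3: false
  j=4: false
Found at j=2 → formula holds.

Holds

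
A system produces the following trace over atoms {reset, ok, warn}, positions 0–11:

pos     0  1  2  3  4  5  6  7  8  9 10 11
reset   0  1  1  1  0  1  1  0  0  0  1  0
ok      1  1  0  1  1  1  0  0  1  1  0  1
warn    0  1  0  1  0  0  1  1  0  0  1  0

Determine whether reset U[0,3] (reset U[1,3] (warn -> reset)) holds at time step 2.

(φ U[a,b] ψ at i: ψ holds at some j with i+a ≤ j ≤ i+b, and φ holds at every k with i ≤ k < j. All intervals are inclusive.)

Need some j in [2,5] with (reset U[1,3] (warn -> reset)), and reset at every k in [2,j-1].
  j=2: (reset U[1,3] (warn -> reset)) holds; no prefix to check → satisfied.

Yes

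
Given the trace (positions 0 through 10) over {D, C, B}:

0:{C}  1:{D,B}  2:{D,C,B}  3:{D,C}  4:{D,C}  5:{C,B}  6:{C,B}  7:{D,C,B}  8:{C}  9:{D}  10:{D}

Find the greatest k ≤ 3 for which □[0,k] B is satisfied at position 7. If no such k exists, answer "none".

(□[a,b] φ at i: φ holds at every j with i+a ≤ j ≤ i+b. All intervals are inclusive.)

0

B must hold from j=7 onward; find where it first fails.
  j=7: holds
  j=8: fails
Holds on [7,7], so largest k = 0.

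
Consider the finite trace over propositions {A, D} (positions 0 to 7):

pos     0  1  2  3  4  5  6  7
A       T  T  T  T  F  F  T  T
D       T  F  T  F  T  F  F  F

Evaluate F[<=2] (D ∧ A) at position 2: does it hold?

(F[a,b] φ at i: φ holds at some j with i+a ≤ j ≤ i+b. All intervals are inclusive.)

Check (D ∧ A) at each j in [2,4]:
  j=2: true
  j=3: false
  j=4: false
Found at j=2 → formula holds.

Yes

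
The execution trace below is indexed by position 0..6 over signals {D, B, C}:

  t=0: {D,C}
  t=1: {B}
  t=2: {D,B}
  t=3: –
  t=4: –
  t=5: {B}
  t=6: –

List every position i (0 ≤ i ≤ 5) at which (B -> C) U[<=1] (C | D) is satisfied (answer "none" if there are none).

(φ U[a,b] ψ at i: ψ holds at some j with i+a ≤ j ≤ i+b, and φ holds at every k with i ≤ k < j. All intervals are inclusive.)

Evaluate at each i in [0,5]:
  i=0: ✓ (rhs at j=0)
  i=1: ✗ (lhs fails at k=1 before rhs at j=2)
  i=2: ✓ (rhs at j=2)
  i=3: ✗ (no rhs in [3,4])
  i=4: ✗ (no rhs in [4,5])
  i=5: ✗ (no rhs in [5,6])

0, 2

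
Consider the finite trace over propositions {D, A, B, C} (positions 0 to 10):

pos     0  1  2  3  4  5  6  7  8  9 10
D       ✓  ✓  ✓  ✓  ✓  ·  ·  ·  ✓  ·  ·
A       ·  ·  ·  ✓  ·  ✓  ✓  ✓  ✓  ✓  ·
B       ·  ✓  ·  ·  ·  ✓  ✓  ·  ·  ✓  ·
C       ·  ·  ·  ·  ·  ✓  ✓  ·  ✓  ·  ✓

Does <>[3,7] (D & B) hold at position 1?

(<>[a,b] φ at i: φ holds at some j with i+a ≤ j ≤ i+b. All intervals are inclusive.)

No

Check (D & B) at each j in [4,8]:
  j=4: false
  j=5: false
  j=6: false
  j=7: false
  j=8: false
No position in the window satisfies it → formula fails.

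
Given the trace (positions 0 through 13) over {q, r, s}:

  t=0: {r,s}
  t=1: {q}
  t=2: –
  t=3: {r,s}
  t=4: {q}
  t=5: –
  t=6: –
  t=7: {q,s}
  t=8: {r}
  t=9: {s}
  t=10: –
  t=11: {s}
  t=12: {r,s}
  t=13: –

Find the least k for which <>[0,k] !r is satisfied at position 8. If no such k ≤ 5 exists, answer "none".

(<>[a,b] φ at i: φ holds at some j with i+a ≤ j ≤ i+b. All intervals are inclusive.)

Scan j = 8,9,… for !r:
  j=8: fails
  j=9: holds
First hit at j=9, so smallest k = 9-8 = 1.

1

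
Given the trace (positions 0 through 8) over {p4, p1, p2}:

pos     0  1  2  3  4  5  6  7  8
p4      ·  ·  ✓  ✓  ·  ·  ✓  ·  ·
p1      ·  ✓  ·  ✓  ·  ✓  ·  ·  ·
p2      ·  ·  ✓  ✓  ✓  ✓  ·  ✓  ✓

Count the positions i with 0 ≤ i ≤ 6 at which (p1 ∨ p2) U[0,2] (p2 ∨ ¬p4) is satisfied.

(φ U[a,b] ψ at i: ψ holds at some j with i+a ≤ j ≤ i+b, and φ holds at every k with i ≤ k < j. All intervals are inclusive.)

6

Evaluate at each i in [0,6]:
  i=0: ✓ (rhs at j=0)
  i=1: ✓ (rhs at j=1)
  i=2: ✓ (rhs at j=2)
  i=3: ✓ (rhs at j=3)
  i=4: ✓ (rhs at j=4)
  i=5: ✓ (rhs at j=5)
  i=6: ✗ (lhs fails at k=6 before rhs at j=7)
Positions where it holds: {0, 1, 2, 3, 4, 5} → 6.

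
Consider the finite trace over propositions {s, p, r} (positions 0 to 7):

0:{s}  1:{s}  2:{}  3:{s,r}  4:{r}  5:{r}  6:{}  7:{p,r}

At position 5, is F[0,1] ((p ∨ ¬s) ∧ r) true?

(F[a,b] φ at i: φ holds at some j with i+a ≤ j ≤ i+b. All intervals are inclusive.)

True

Check ((p ∨ ¬s) ∧ r) at each j in [5,6]:
  j=5: true
  j=6: false
Found at j=5 → formula holds.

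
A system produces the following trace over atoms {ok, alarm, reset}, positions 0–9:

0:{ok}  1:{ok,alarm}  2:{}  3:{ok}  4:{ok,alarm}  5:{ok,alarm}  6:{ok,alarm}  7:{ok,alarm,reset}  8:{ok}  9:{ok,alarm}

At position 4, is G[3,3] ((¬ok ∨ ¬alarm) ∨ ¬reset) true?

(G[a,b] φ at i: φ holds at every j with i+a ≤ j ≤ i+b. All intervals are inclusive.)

Does not hold

Check ((¬ok ∨ ¬alarm) ∨ ¬reset) at every j in [7,7]:
  j=7: false
Fails at j=7 → formula fails.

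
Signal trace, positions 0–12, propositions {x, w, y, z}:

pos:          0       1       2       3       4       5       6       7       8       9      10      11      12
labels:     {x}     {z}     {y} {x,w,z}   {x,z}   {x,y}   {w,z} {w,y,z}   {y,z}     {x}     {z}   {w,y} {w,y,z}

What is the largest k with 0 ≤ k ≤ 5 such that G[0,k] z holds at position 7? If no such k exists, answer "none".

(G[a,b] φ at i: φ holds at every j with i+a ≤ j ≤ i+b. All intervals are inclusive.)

1

z must hold from j=7 onward; find where it first fails.
  j=7: holds
  j=8: holds
  j=9: fails
Holds on [7,8], so largest k = 1.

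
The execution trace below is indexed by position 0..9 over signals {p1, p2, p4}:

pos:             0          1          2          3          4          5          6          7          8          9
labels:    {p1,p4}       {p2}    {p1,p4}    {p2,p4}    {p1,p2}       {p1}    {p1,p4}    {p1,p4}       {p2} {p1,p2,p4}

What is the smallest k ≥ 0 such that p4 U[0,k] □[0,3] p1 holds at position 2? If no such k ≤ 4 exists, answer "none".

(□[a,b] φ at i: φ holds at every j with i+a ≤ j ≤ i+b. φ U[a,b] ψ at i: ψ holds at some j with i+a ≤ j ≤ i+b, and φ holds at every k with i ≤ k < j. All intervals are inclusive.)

2

Need earliest j ≥ 2 with □[0,3] p1, and p4 at every k in [2,j-1].
  j=2: rhs fails.
  j=3: rhs fails.
  j=4: rhs holds; lhs holds on [2,3]. k = 2.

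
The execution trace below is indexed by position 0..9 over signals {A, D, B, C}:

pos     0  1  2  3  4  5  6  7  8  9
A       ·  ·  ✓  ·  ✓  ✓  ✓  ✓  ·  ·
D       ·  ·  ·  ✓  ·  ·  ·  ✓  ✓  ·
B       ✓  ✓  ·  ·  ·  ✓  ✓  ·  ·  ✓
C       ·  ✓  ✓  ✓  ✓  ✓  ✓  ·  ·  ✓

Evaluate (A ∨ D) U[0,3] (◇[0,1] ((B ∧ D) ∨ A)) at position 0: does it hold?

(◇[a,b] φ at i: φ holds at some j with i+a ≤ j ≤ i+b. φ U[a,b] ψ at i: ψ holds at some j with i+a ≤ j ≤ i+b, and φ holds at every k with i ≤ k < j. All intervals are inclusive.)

Need some j in [0,3] with ◇[0,1] ((B ∧ D) ∨ A), and (A ∨ D) at every k in [0,j-1].
  j=0: ◇[0,1] ((B ∧ D) ∨ A) — fails (none in [0,1]).
  j=1: ◇[0,1] ((B ∧ D) ∨ A) holds, but (A ∨ D) fails at k=0 → not this j.
  j=2: ◇[0,1] ((B ∧ D) ∨ A) holds, but (A ∨ D) fails at k=0 → not this j.
  j=3: ◇[0,1] ((B ∧ D) ∨ A) holds, but (A ∨ D) fails at k=0 → not this j.
No j in the window works → until fails.

Does not hold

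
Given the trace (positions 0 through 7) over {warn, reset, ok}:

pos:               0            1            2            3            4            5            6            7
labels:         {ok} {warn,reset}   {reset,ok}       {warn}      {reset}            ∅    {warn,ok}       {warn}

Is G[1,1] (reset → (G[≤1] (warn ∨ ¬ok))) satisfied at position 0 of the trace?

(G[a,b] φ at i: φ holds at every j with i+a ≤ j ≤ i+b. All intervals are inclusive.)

False

Check (reset → (G[≤1] (warn ∨ ¬ok))) at every j in [1,1]:
  j=1: antecedent true; consequent fails at 2 → ✗
Fails at j=1 → formula fails.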